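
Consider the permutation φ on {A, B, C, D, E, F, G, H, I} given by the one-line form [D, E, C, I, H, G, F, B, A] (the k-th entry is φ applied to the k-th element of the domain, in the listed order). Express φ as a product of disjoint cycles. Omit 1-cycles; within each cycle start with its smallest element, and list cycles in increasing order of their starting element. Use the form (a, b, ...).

Iterating φ from A gives A → D → I → A; that is the 3-cycle (A, D, I).
Repeating from the next unused element and collecting all non-trivial cycles gives (A, D, I)(B, E, H)(F, G).

(A, D, I)(B, E, H)(F, G)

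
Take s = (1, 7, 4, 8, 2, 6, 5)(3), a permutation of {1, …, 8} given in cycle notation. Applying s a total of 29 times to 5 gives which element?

1

5 lies in the 7-cycle (1, 7, 4, 8, 2, 6, 5).
Since the cycle has length 7, s^29 acts on it the same as s^1 (29 mod 7 = 1).
Advancing 1 step from 5: 5 → 1.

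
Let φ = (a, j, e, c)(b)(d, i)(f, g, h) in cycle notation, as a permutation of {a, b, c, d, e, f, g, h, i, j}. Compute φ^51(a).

c

a lies in the 4-cycle (a, j, e, c).
On a 4-cycle, φ^4 is the identity, so φ^51 = φ^3 there (51 ≡ 3 mod 4).
Advancing 3 steps from a: a → j → e → c.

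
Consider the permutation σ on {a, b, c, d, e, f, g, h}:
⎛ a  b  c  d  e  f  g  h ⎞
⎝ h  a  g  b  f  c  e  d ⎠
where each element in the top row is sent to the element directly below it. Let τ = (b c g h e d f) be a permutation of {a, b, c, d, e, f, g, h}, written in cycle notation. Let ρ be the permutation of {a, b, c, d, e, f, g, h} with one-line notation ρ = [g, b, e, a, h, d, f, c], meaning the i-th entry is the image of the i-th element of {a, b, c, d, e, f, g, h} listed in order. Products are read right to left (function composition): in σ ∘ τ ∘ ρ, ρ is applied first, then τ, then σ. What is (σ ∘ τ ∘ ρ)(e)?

f

Apply the permutations in order: ρ(e) = h, then τ(h) = e, then σ(e) = f. So (σ ∘ τ ∘ ρ)(e) = f.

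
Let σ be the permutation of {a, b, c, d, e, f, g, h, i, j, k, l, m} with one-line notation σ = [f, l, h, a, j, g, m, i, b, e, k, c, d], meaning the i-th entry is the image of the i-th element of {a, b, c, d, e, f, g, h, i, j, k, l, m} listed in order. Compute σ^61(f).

Tracing f → g → … returns to f after 5 steps, so f lies in a 5-cycle (a f g m d).
On a 5-cycle, σ^5 is the identity, so σ^61 = σ^1 there (61 ≡ 1 mod 5).
Advancing 1 step from f: f → g.

g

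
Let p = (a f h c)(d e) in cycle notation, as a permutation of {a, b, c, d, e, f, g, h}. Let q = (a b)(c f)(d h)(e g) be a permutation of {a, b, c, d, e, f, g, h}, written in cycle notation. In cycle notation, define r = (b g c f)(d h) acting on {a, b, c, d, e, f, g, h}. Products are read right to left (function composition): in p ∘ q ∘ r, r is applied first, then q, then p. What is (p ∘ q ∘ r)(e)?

g

Apply the permutations in order: r(e) = e, then q(e) = g, then p(g) = g. So (p ∘ q ∘ r)(e) = g.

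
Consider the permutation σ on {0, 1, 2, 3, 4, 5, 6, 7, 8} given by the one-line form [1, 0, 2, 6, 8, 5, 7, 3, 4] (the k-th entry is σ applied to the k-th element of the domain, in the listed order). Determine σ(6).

7

6 is element number 7 of the domain, and entry number 7 of the one-line form is 7, so σ(6) = 7.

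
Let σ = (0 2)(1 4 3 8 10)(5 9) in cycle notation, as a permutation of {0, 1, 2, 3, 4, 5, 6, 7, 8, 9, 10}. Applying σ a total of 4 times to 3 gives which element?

3 lies in the 5-cycle (1 4 3 8 10).
Stepping 4 places around the cycle: 3 → 8 → 10 → 1 → 4.

4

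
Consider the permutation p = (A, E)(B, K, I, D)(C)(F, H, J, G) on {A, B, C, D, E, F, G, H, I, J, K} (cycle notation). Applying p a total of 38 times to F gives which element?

F lies in the 4-cycle (F, H, J, G).
Powers repeat with period 4 on this cycle, and 38 mod 4 = 2, so p^38(F) = p^2(F).
Advancing 2 steps from F: F → H → J.

J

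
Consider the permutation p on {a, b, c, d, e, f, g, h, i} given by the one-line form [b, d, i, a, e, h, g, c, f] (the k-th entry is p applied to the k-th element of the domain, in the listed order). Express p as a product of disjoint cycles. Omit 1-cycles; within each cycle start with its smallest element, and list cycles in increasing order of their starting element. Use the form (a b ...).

(a b d)(c i f h)

Start at a and follow images: a → b → d → a, giving the cycle (a b d).
Continuing from each remaining unvisited element yields (a b d)(c i f h).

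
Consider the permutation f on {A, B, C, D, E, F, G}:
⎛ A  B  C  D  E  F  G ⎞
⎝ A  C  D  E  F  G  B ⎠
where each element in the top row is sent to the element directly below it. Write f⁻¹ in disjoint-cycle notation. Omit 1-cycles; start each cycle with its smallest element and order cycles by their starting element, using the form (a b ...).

First write f in disjoint cycles: (B C D E F G).
Reversing each cycle (and rotating so the smallest element leads) gives f⁻¹ = (B G F E D C).

(B G F E D C)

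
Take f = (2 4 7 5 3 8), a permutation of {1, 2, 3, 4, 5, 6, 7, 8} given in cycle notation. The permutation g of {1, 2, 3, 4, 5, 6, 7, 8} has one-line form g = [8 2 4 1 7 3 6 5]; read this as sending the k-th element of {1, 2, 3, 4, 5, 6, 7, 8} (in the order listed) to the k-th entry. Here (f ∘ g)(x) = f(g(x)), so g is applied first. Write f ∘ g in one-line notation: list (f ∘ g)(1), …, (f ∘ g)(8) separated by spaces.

(f ∘ g)(x) = f(g(x)). Computing each image: f(g(1)) = f(8) = 2, f(g(2)) = f(2) = 4, f(g(3)) = f(4) = 7, f(g(4)) = f(1) = 1, f(g(5)) = f(7) = 5, f(g(6)) = f(3) = 8, f(g(7)) = f(6) = 6, f(g(8)) = f(5) = 3.
Hence f ∘ g = [2 4 7 1 5 8 6 3].

2 4 7 1 5 8 6 3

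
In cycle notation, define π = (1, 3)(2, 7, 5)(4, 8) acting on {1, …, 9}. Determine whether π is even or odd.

The cycle lengths are 3, 2, 2, 1, 1.
A cycle is odd iff its length is even; π has 2 even-length cycles, so sgn(π) = (−1)^2 and π is even.

even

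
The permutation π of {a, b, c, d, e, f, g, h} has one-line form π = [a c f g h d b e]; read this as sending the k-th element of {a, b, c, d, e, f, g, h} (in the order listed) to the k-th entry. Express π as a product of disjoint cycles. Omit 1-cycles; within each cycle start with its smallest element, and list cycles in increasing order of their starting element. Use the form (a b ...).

(b c f d g)(e h)

Iterating π from b gives b → c → f → d → g → b; that is the 5-cycle (b c f d g).
Repeating from the next unused element and collecting all non-trivial cycles gives (b c f d g)(e h).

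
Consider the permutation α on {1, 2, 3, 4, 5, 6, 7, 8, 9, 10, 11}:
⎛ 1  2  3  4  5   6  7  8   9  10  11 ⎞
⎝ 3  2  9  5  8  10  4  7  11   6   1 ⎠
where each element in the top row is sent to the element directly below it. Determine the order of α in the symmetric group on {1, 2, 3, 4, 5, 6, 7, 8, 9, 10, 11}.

The disjoint-cycle form of α has cycle lengths 4, 4, 2, 1.
The order is lcm(4, 4, 2) = 4.

4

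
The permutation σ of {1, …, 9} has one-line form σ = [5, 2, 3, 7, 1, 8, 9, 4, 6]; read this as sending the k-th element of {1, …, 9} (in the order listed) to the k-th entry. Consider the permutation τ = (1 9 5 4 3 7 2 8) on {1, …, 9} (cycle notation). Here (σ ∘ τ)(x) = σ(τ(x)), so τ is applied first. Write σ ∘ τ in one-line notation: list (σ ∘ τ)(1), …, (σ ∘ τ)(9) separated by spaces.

6 4 9 3 7 8 2 5 1

Chase each element through τ then σ: 1 → 9 → 6; 2 → 8 → 4; 3 → 7 → 9; 4 → 3 → 3; 5 → 4 → 7; 6 → 6 → 8; 7 → 2 → 2; 8 → 1 → 5; 9 → 5 → 1.
So σ ∘ τ in one-line form is 6 4 9 3 7 8 2 5 1.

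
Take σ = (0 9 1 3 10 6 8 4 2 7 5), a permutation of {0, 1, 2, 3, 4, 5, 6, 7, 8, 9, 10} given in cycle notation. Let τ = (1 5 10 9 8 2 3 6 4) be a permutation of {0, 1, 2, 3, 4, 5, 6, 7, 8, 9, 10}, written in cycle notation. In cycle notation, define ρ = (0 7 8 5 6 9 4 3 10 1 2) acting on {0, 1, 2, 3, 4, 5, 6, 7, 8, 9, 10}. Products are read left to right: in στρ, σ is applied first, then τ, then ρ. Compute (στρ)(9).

6

Apply the permutations in order: σ(9) = 1, then τ(1) = 5, then ρ(5) = 6. So (στρ)(9) = 6.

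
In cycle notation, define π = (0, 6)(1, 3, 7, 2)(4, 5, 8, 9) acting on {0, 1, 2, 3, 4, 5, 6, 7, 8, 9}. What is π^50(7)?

1

7 lies in the 4-cycle (1, 3, 7, 2).
Powers repeat with period 4 on this cycle, and 50 mod 4 = 2, so π^50(7) = π^2(7).
Advancing 2 steps from 7: 7 → 2 → 1.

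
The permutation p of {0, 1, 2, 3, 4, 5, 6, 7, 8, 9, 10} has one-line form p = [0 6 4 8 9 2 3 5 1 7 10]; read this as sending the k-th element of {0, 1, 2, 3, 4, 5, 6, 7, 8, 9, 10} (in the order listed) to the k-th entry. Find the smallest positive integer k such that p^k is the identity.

Writing p as disjoint cycles, the cycle lengths are 5, 4, 1, 1.
The order is lcm(5, 4) = 20.

20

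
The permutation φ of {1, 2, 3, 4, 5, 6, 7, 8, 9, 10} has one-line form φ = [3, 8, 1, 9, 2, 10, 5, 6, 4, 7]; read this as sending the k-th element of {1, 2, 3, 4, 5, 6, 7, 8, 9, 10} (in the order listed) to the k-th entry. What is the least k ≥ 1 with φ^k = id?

The disjoint-cycle form of φ has cycle lengths 6, 2, 2.
The order of φ is the least common multiple of its cycle lengths: lcm(6, 2, 2) = 6.

6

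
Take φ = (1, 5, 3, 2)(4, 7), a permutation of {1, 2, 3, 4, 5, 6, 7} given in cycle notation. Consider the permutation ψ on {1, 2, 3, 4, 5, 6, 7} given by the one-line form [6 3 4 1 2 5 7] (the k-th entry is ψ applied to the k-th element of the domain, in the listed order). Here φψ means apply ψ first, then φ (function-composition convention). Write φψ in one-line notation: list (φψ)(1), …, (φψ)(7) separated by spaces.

6 2 7 5 1 3 4

Chase each element through ψ then φ: 1 → 6 → 6; 2 → 3 → 2; 3 → 4 → 7; 4 → 1 → 5; 5 → 2 → 1; 6 → 5 → 3; 7 → 7 → 4.
Collecting the images, φψ = [6 2 7 5 1 3 4].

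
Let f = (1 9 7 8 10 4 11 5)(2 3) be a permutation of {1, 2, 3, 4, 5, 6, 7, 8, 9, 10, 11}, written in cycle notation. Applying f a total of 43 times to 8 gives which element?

8 lies in the 8-cycle (1 9 7 8 10 4 11 5).
Powers repeat with period 8 on this cycle, and 43 mod 8 = 3, so f^43(8) = f^3(8).
Stepping 3 places around the cycle: 8 → 10 → 4 → 11.

11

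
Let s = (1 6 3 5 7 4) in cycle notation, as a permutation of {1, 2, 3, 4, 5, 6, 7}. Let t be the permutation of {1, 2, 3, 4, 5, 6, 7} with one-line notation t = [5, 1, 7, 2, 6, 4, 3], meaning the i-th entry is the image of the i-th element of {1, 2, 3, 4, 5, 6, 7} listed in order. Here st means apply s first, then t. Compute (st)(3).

6

(st)(3) = t(s(3)). s(3) = 5, then t(5) = 6. So (st)(3) = 6.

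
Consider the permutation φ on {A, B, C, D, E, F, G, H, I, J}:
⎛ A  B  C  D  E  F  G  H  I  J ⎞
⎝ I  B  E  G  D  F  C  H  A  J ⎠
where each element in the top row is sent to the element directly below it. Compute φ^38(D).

Tracing D → G → … returns to D after 4 steps, so D lies in a 4-cycle (C, E, D, G).
On a 4-cycle, φ^4 is the identity, so φ^38 = φ^2 there (38 ≡ 2 mod 4).
Stepping 2 places around the cycle: D → G → C.

C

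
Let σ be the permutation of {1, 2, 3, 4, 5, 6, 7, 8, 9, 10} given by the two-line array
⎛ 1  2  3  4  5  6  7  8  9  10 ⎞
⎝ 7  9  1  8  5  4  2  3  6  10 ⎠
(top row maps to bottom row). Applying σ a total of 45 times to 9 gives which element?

1

Tracing 9 → 6 → … returns to 9 after 8 steps, so 9 lies in an 8-cycle (1 7 2 9 6 4 8 3).
Since the cycle has length 8, σ^45 acts on it the same as σ^5 (45 mod 8 = 5).
Stepping 5 places around the cycle: 9 → 6 → 4 → 8 → 3 → 1.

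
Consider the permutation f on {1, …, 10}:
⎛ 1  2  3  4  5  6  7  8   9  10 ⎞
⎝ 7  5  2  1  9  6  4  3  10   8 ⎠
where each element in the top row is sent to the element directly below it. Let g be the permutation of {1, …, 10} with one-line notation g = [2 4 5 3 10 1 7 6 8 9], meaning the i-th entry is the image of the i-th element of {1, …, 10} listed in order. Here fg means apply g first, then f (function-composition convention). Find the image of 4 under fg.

2

g(4) = 3, then f(3) = 2; composing gives (fg)(4) = 2.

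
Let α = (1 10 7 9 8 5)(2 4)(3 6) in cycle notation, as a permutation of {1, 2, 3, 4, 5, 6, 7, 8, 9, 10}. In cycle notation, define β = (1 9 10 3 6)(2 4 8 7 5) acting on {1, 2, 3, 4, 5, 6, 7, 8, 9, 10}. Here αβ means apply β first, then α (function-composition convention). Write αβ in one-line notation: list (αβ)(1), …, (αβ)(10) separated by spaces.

8 2 3 5 4 10 1 9 7 6

(αβ)(x) = α(β(x)). Computing each image: α(β(1)) = α(9) = 8, α(β(2)) = α(4) = 2, α(β(3)) = α(6) = 3, α(β(4)) = α(8) = 5, α(β(5)) = α(2) = 4, α(β(6)) = α(1) = 10, α(β(7)) = α(5) = 1, α(β(8)) = α(7) = 9, α(β(9)) = α(10) = 7, α(β(10)) = α(3) = 6.
Hence αβ = [8 2 3 5 4 10 1 9 7 6].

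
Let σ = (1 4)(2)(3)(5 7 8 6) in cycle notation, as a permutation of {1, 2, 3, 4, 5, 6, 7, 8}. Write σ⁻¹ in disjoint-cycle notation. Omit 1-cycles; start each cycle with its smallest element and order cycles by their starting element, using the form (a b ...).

(1 4)(5 6 8 7)

The inverse reverses each cycle.
After reversing and putting each cycle's least element first, σ⁻¹ = (1 4)(5 6 8 7).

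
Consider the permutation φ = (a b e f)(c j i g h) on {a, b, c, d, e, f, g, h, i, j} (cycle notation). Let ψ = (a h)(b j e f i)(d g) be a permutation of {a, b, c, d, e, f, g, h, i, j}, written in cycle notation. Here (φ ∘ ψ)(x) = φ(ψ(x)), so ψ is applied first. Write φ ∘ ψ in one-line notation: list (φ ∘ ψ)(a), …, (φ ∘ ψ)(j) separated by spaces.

c i j h a g d b e f

(φ ∘ ψ)(x) = φ(ψ(x)). Computing each image: φ(ψ(a)) = φ(h) = c, φ(ψ(b)) = φ(j) = i, φ(ψ(c)) = φ(c) = j, φ(ψ(d)) = φ(g) = h, φ(ψ(e)) = φ(f) = a, φ(ψ(f)) = φ(i) = g, φ(ψ(g)) = φ(d) = d, φ(ψ(h)) = φ(a) = b, φ(ψ(i)) = φ(b) = e, φ(ψ(j)) = φ(e) = f.
Hence φ ∘ ψ = [c i j h a g d b e f].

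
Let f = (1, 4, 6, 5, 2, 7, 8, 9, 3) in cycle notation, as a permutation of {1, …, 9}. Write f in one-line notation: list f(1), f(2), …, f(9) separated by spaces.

Image by image: 1↦4, 2↦7, 3↦1, 4↦6, 5↦2, 6↦5, 7↦8, 8↦9, 9↦3.
So the one-line form is 4 7 1 6 2 5 8 9 3.

4 7 1 6 2 5 8 9 3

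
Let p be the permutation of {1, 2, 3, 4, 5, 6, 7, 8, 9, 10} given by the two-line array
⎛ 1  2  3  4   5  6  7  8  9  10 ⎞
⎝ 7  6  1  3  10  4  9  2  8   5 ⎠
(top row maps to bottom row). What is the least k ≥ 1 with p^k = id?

Decomposing into disjoint cycles gives cycle lengths 8, 2.
Since disjoint cycles commute, ord(p) = lcm(8, 2) = 8.

8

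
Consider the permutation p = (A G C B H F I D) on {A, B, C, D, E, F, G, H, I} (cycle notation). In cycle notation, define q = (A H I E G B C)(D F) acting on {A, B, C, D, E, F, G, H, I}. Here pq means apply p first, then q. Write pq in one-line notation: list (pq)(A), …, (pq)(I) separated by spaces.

(pq)(x) = q(p(x)). Computing each image: q(p(A)) = q(G) = B, q(p(B)) = q(H) = I, q(p(C)) = q(B) = C, q(p(D)) = q(A) = H, q(p(E)) = q(E) = G, q(p(F)) = q(I) = E, q(p(G)) = q(C) = A, q(p(H)) = q(F) = D, q(p(I)) = q(D) = F.
Hence pq = [B I C H G E A D F].

B I C H G E A D F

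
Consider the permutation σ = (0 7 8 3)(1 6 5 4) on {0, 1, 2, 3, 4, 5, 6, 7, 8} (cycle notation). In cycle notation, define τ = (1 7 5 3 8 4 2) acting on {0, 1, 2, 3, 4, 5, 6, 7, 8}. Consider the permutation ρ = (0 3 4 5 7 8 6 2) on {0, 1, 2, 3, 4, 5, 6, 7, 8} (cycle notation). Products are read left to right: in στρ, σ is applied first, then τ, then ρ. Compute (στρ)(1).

Apply the permutations in order: σ(1) = 6, then τ(6) = 6, then ρ(6) = 2. So (στρ)(1) = 2.

2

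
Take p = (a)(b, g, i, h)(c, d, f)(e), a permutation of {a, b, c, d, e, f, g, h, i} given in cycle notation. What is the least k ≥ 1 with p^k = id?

12

The disjoint cycles have lengths 4, 3, 1, 1.
The order is lcm(4, 3) = 12.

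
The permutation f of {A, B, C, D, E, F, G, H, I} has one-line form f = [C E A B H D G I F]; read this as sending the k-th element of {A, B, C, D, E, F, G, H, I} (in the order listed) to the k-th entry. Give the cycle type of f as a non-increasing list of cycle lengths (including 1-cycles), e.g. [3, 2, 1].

[6, 2, 1]

The disjoint cycles are (A C)(B E H I F D)(G), with lengths 6, 2, 1 in non-increasing order.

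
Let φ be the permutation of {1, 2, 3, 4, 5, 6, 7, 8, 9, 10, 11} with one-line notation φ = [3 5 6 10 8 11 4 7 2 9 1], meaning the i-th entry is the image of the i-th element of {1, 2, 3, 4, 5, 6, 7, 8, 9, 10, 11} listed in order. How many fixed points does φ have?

No element satisfies φ(x) = x, so there are 0 fixed points.

0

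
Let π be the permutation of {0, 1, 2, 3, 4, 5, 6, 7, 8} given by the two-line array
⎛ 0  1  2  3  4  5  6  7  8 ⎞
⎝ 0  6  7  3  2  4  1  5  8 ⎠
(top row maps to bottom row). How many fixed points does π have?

3

The fixed points (elements with π(x) = x) are {0, 3, 8}, so there are 3.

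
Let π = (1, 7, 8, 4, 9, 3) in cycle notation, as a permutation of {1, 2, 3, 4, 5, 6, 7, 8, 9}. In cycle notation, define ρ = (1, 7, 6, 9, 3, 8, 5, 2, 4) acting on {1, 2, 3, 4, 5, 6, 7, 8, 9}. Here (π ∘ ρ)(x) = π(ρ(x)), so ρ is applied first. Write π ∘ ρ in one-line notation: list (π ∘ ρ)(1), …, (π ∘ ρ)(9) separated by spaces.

For each element, apply ρ then π: 1 → 7 → 8; 2 → 4 → 9; 3 → 8 → 4; 4 → 1 → 7; 5 → 2 → 2; 6 → 9 → 3; 7 → 6 → 6; 8 → 5 → 5; 9 → 3 → 1.
Collecting the images, π ∘ ρ = [8 9 4 7 2 3 6 5 1].

8 9 4 7 2 3 6 5 1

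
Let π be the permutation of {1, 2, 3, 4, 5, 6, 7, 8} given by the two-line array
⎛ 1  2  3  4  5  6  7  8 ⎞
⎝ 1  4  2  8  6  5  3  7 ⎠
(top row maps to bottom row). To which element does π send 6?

The entry below 6 in the array is 5, so π(6) = 5.

5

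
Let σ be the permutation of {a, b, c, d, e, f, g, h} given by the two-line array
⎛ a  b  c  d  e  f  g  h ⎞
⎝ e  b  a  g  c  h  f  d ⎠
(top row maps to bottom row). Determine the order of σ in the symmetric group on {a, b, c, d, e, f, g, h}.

Decomposing into disjoint cycles gives cycle lengths 4, 3, 1.
The order is lcm(4, 3) = 12.

12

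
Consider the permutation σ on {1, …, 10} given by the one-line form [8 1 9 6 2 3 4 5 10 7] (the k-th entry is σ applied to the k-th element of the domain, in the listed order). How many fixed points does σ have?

No element satisfies σ(x) = x, so there are 0 fixed points.

0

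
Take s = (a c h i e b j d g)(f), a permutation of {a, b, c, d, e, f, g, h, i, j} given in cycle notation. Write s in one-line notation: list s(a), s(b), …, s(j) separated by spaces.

Each element maps to the next entry in its cycle (wrapping to the front): a→c, b→j, c→h, d→g, e→b, f→f, g→a, h→i, i→e, j→d.
Listing these in domain order gives c j h g b f a i e d.

c j h g b f a i e d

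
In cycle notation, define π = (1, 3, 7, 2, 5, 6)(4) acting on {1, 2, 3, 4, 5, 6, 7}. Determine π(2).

5

In the cycle (1, 3, 7, 2, 5, 6), 2 is followed by 5, so π(2) = 5.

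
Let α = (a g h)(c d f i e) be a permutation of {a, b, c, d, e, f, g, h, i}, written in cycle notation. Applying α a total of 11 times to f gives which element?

i

f lies in the 5-cycle (c d f i e).
Since the cycle has length 5, α^11 acts on it the same as α^1 (11 mod 5 = 1).
Advancing 1 step from f: f → i.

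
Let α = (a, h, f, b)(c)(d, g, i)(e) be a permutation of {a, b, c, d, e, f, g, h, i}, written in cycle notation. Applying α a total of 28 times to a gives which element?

a

a lies in the 4-cycle (a, h, f, b).
Powers repeat with period 4 on this cycle, and 28 mod 4 = 0, so α^28(a) = α^0(a).
So α^28(a) = a.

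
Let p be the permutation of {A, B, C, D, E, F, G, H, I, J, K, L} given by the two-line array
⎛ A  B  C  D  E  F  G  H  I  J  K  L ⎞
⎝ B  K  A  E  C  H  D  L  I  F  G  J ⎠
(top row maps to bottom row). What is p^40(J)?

Tracing J → F → … returns to J after 4 steps, so J lies in a 4-cycle (F H L J).
Powers repeat with period 4 on this cycle, and 40 mod 4 = 0, so p^40(J) = p^0(J).
So p^40(J) = J.

J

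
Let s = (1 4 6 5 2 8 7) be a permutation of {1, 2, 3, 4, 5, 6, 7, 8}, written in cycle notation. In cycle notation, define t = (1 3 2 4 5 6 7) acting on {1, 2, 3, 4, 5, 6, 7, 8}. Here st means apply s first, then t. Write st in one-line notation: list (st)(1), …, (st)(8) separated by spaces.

For each element, apply s then t: 1 → 4 → 5; 2 → 8 → 8; 3 → 3 → 2; 4 → 6 → 7; 5 → 2 → 4; 6 → 5 → 6; 7 → 1 → 3; 8 → 7 → 1.
Collecting the images, st = [5 8 2 7 4 6 3 1].

5 8 2 7 4 6 3 1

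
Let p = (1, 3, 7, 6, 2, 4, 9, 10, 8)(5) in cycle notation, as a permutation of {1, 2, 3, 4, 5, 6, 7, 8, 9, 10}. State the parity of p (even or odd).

The cycle lengths are 9, 1.
A cycle is odd iff its length is even; p has 0 even-length cycles, so sgn(p) = (−1)^0 and p is even.

even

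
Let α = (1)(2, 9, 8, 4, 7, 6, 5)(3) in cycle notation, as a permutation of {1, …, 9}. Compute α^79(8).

8 lies in the 7-cycle (2, 9, 8, 4, 7, 6, 5).
Powers repeat with period 7 on this cycle, and 79 mod 7 = 2, so α^79(8) = α^2(8).
Advancing 2 steps from 8: 8 → 4 → 7.

7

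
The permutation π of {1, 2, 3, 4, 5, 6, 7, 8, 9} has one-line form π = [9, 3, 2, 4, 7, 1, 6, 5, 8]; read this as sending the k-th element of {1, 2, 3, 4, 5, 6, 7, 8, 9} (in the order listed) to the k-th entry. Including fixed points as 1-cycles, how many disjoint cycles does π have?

3

The cycle decomposition is (1 9 8 5 7 6)(2 3)(4), which has 3 cycles (counting 1-cycles).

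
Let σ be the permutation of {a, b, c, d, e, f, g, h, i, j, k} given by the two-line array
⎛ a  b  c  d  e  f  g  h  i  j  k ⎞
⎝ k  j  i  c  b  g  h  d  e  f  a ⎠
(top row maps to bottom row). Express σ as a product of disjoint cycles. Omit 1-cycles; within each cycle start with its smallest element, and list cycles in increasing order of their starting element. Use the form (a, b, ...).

(a, k)(b, j, f, g, h, d, c, i, e)

From a: a → k → a, closing the cycle (a, k).
Continuing from each remaining unvisited element yields (a, k)(b, j, f, g, h, d, c, i, e).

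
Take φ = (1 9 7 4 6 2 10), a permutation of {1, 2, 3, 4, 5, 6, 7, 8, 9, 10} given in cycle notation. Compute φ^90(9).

9 lies in the 7-cycle (1 9 7 4 6 2 10).
On a 7-cycle, φ^7 is the identity, so φ^90 = φ^6 there (90 ≡ 6 mod 7).
Stepping 6 places around the cycle: 9 → 7 → 4 → 6 → 2 → 10 → 1.

1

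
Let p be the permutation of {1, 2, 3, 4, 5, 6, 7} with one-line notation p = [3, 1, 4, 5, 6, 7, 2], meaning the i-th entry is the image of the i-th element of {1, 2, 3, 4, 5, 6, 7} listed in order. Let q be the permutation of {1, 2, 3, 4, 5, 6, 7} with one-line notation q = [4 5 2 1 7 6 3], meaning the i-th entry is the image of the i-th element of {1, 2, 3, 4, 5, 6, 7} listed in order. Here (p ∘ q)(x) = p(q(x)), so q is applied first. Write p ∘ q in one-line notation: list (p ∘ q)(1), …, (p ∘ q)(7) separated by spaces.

5 6 1 3 2 7 4

(p ∘ q)(x) = p(q(x)). Computing each image: p(q(1)) = p(4) = 5, p(q(2)) = p(5) = 6, p(q(3)) = p(2) = 1, p(q(4)) = p(1) = 3, p(q(5)) = p(7) = 2, p(q(6)) = p(6) = 7, p(q(7)) = p(3) = 4.
Hence p ∘ q = [5 6 1 3 2 7 4].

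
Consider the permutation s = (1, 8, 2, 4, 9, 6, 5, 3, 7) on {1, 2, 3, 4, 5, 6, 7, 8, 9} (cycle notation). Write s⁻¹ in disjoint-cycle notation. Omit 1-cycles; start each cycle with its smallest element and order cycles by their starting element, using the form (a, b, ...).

Inverting a permutation written in cycle notation just reverses the order within every cycle.
After reversing and putting each cycle's least element first, s⁻¹ = (1, 7, 3, 5, 6, 9, 4, 2, 8).

(1, 7, 3, 5, 6, 9, 4, 2, 8)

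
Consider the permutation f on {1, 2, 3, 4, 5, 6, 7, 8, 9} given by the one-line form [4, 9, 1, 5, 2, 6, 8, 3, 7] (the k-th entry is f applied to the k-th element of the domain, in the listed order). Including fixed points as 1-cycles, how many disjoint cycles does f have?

The cycle decomposition is (1, 4, 5, 2, 9, 7, 8, 3)(6), which has 2 cycles (counting 1-cycles).

2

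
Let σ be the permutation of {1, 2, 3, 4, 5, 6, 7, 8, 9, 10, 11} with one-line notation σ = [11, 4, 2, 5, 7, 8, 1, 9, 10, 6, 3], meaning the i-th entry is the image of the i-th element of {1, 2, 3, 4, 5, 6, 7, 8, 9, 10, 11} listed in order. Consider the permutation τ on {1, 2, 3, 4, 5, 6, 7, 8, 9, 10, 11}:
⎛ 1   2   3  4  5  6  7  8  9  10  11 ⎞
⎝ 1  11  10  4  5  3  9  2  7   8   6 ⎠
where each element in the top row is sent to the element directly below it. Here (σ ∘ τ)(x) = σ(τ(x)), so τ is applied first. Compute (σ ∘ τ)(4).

τ(4) = 4, then σ(4) = 5; composing gives (σ ∘ τ)(4) = 5.

5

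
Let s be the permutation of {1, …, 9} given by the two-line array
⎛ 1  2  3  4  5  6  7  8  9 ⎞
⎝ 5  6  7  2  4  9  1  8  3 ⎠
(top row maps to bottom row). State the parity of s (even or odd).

odd

In disjoint-cycle form the cycle lengths are 8, 1.
A cycle is odd iff its length is even; s has 1 even-length cycle, so sgn(s) = (−1)^1 and s is odd.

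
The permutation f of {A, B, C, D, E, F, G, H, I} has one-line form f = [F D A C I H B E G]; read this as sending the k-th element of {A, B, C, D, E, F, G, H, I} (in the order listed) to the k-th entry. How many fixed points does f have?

0

No element satisfies f(x) = x, so there are 0 fixed points.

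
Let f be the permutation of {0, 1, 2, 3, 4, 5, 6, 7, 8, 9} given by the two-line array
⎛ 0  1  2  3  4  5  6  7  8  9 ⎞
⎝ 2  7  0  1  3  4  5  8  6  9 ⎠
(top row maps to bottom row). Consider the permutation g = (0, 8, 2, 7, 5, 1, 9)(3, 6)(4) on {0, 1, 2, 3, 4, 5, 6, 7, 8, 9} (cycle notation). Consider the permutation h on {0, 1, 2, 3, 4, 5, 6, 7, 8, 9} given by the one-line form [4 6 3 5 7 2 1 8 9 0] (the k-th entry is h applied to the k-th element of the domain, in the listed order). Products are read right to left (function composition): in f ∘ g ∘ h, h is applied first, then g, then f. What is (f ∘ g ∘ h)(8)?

2

Chase 8: h(8) = 9; g(9) = 0; f(0) = 2. Hence (f ∘ g ∘ h)(8) = 2.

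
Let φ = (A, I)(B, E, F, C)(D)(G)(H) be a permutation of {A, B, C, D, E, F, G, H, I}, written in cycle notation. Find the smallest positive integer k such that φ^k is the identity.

4

The disjoint cycles have lengths 4, 2, 1, 1, 1.
Since disjoint cycles commute, ord(φ) = lcm(4, 2) = 4.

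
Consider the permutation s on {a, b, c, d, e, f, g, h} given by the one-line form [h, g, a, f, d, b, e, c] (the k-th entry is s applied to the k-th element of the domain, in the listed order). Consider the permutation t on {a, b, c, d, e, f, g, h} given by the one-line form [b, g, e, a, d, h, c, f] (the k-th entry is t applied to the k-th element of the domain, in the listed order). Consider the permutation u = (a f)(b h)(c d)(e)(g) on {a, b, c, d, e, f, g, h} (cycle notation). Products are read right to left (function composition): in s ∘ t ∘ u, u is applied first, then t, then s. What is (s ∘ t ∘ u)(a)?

c

(s ∘ t ∘ u)(a) = s(t(u(a))). u(a) = f, then t(f) = h, then s(h) = c, so the result is c.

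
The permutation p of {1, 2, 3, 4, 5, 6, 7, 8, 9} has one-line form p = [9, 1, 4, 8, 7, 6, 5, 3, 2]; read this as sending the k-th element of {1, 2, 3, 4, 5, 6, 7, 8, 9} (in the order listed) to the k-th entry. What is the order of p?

Decomposing into disjoint cycles gives cycle lengths 3, 3, 2, 1.
The order of p is the least common multiple of its cycle lengths: lcm(3, 3, 2) = 6.

6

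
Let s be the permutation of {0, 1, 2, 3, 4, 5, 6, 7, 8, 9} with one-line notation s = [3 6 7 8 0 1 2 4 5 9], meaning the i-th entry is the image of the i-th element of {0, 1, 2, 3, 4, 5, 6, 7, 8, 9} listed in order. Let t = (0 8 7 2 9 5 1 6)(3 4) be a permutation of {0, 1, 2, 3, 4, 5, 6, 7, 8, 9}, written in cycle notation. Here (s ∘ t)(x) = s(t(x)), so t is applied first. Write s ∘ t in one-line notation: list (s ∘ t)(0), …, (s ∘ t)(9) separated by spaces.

(s ∘ t)(x) = s(t(x)). Computing each image: s(t(0)) = s(8) = 5, s(t(1)) = s(6) = 2, s(t(2)) = s(9) = 9, s(t(3)) = s(4) = 0, s(t(4)) = s(3) = 8, s(t(5)) = s(1) = 6, s(t(6)) = s(0) = 3, s(t(7)) = s(2) = 7, s(t(8)) = s(7) = 4, s(t(9)) = s(5) = 1.
Hence s ∘ t = [5 2 9 0 8 6 3 7 4 1].

5 2 9 0 8 6 3 7 4 1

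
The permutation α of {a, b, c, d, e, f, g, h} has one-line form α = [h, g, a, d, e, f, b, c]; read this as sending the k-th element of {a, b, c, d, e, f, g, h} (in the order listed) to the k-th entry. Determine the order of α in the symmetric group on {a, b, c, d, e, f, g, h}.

Writing α as disjoint cycles, the cycle lengths are 3, 2, 1, 1, 1.
The order of α is the least common multiple of its cycle lengths: lcm(3, 2) = 6.

6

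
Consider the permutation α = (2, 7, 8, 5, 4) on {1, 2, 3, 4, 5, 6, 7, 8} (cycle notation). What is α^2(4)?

4 lies in the 5-cycle (2, 7, 8, 5, 4).
Stepping 2 places around the cycle: 4 → 2 → 7.

7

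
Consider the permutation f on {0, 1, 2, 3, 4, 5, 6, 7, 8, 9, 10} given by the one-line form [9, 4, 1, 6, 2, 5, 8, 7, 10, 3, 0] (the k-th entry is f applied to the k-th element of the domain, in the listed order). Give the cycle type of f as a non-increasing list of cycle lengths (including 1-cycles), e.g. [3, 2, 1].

The disjoint cycles are (0, 9, 3, 6, 8, 10)(1, 4, 2)(5)(7), with lengths 6, 3, 1, 1 in non-increasing order.

[6, 3, 1, 1]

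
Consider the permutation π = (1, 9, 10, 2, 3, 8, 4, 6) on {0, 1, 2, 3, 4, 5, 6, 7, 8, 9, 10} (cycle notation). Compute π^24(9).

9

9 lies in the 8-cycle (1, 9, 10, 2, 3, 8, 4, 6).
Powers repeat with period 8 on this cycle, and 24 mod 8 = 0, so π^24(9) = π^0(9).
So π^24(9) = 9.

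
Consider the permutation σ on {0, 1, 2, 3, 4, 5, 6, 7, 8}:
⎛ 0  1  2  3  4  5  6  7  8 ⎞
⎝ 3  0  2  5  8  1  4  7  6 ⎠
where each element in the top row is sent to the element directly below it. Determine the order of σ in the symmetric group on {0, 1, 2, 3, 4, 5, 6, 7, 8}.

Decomposing into disjoint cycles gives cycle lengths 4, 3, 1, 1.
The order is lcm(4, 3) = 12.

12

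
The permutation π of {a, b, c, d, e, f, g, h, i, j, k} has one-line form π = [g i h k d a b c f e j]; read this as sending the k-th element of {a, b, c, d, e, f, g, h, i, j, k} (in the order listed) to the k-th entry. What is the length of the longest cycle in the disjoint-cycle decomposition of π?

Decomposing into disjoint cycles gives (a, g, b, i, f)(c, h)(d, k, j, e); the longest has length 5.

5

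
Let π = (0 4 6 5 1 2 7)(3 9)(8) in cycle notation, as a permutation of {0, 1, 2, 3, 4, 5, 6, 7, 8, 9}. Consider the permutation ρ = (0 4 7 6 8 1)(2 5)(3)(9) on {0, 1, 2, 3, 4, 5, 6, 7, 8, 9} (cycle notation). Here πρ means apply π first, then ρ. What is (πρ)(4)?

8

First apply π: π(4) = 6, then ρ(6) = 8. Thus (πρ)(4) = 8.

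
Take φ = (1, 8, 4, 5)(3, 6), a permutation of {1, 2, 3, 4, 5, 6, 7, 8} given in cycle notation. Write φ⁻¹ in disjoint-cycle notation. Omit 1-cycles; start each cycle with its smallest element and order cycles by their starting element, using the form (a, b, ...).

(1, 5, 4, 8)(3, 6)

Inverting a permutation written in cycle notation just reverses the order within every cycle.
Reversing each cycle of φ and rotating so the smallest element leads gives (1, 5, 4, 8)(3, 6).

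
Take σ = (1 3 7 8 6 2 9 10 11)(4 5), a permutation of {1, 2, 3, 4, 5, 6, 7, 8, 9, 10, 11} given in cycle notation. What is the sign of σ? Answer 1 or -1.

-1

The cycle lengths are 9, 2.
A cycle is odd iff its length is even; σ has 1 even-length cycle, so sgn(σ) = (−1)^1 and σ is odd.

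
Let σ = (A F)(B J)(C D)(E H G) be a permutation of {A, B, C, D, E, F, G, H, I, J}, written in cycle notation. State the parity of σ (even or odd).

The cycle lengths are 3, 2, 2, 2, 1.
A cycle is odd iff its length is even; σ has 3 even-length cycles, so sgn(σ) = (−1)^3 and σ is odd.

odd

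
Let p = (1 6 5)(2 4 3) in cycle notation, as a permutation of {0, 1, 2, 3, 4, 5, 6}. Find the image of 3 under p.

2

3 appears in (2 4 3); the next entry (wrapping around) is 2.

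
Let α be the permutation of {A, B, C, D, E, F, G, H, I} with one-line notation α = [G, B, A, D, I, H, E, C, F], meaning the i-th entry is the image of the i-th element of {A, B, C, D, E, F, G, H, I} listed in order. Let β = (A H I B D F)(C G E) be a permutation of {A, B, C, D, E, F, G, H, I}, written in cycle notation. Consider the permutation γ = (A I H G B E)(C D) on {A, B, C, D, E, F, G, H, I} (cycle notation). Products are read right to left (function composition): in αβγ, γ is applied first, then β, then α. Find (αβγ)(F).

Chase F: γ(F) = F; β(F) = A; α(A) = G. Hence (αβγ)(F) = G.

G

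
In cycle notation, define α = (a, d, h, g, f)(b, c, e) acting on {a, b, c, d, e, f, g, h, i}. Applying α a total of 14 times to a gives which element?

f

a lies in the 5-cycle (a, d, h, g, f).
On a 5-cycle, α^5 is the identity, so α^14 = α^4 there (14 ≡ 4 mod 5).
Stepping 4 places around the cycle: a → d → h → g → f.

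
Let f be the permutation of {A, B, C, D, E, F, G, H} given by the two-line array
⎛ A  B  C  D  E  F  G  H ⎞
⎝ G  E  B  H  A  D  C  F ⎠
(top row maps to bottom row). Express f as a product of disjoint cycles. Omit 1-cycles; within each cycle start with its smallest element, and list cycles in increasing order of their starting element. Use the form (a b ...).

From A: A → G → C → B → E → A, closing the cycle (A G C B E).
Repeating from the next unused element and collecting all non-trivial cycles gives (A G C B E)(D H F).

(A G C B E)(D H F)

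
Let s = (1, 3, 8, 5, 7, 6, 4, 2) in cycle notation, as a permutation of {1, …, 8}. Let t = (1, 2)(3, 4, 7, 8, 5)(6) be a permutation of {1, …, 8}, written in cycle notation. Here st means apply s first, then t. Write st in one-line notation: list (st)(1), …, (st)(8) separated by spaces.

For each element, apply s then t: 1 → 3 → 4; 2 → 1 → 2; 3 → 8 → 5; 4 → 2 → 1; 5 → 7 → 8; 6 → 4 → 7; 7 → 6 → 6; 8 → 5 → 3.
Collecting the images, st = [4 2 5 1 8 7 6 3].

4 2 5 1 8 7 6 3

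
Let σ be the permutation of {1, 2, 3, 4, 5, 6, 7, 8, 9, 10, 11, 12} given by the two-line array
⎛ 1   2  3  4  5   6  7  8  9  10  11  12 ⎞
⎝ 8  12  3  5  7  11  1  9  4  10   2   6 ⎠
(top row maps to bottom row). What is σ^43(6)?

Tracing 6 → 11 → … returns to 6 after 4 steps, so 6 lies in a 4-cycle (2 12 6 11).
Powers repeat with period 4 on this cycle, and 43 mod 4 = 3, so σ^43(6) = σ^3(6).
Stepping 3 places around the cycle: 6 → 11 → 2 → 12.

12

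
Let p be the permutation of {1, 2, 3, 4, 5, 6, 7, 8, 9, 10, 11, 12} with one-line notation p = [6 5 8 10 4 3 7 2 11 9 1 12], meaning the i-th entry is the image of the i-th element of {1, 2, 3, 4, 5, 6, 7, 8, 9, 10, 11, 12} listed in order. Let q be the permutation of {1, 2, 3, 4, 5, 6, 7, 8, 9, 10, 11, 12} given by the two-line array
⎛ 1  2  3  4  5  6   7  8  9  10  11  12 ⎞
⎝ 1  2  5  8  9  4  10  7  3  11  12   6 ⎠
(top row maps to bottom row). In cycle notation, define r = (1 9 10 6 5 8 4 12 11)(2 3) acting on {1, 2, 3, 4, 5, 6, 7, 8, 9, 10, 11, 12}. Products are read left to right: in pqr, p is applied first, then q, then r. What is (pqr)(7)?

6

(pqr)(7) = r(q(p(7))). p(7) = 7, then q(7) = 10, then r(10) = 6, so the result is 6.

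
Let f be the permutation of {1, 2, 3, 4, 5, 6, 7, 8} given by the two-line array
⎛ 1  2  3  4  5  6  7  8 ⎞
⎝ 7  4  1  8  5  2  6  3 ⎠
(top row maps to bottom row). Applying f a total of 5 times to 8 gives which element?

2

Tracing 8 → 3 → … returns to 8 after 7 steps, so 8 lies in a 7-cycle (1 7 6 2 4 8 3).
Stepping 5 places around the cycle: 8 → 3 → 1 → 7 → 6 → 2.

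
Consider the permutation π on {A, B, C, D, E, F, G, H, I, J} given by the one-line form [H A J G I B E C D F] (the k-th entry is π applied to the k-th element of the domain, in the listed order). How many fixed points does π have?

0

No element satisfies π(x) = x, so there are 0 fixed points.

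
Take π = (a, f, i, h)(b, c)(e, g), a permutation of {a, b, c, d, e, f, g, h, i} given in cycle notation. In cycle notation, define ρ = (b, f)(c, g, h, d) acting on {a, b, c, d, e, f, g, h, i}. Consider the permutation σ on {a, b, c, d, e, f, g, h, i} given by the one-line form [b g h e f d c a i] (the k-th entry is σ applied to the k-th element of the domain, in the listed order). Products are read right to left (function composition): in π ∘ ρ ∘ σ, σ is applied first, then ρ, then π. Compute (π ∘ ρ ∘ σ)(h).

f

Chase h: σ(h) = a; ρ(a) = a; π(a) = f. Hence (π ∘ ρ ∘ σ)(h) = f.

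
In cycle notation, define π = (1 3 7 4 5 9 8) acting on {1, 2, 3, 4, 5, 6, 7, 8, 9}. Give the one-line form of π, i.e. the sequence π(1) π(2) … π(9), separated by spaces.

Reading each image from the cycles: 1→3, 2→2, 3→7, 4→5, 5→9, 6→6, 7→4, 8→1, 9→8.
Listing these in domain order gives 3 2 7 5 9 6 4 1 8.

3 2 7 5 9 6 4 1 8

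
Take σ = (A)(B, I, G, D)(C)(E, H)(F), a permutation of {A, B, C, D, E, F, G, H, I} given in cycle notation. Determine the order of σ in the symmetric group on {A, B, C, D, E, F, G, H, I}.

4

The cycle type of σ is (4, 2, 1, 1, 1).
Since disjoint cycles commute, ord(σ) = lcm(4, 2) = 4.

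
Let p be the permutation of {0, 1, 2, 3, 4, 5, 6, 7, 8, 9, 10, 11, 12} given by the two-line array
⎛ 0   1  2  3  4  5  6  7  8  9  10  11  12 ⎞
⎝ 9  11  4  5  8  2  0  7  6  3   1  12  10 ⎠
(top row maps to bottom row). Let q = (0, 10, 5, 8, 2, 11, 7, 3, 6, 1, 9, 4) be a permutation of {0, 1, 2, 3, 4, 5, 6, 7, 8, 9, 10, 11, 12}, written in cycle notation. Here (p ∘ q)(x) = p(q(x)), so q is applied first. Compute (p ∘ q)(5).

(p ∘ q)(5) = p(q(5)). q(5) = 8, then p(8) = 6. So (p ∘ q)(5) = 6.

6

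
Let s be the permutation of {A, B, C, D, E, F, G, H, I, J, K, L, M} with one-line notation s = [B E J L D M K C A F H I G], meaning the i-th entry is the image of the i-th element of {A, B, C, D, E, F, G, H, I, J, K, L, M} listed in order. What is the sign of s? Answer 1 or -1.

In disjoint-cycle form the cycle lengths are 7, 6.
A cycle is odd iff its length is even; s has 1 even-length cycle, so sgn(s) = (−1)^1 and s is odd.

-1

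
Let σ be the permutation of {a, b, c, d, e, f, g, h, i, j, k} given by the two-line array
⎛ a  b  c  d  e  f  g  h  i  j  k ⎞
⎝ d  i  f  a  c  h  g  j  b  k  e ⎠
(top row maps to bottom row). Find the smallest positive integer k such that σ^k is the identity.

6

Writing σ as disjoint cycles, the cycle lengths are 6, 2, 2, 1.
Since disjoint cycles commute, ord(σ) = lcm(6, 2, 2) = 6.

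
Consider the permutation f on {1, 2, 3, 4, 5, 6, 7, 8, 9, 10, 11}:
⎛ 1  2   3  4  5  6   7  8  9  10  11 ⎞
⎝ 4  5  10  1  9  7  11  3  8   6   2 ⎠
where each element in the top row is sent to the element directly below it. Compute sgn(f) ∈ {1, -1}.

In disjoint-cycle form the cycle lengths are 9, 2.
A cycle is odd iff its length is even; f has 1 even-length cycle, so sgn(f) = (−1)^1 and f is odd.

-1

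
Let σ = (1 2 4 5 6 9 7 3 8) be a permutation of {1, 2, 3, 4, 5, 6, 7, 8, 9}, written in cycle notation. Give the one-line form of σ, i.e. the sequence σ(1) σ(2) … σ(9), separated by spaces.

2 4 8 5 6 9 3 1 7

Reading each image from the cycles: 1→2, 2→4, 3→8, 4→5, 5→6, 6→9, 7→3, 8→1, 9→7.
So the one-line form is 2 4 8 5 6 9 3 1 7.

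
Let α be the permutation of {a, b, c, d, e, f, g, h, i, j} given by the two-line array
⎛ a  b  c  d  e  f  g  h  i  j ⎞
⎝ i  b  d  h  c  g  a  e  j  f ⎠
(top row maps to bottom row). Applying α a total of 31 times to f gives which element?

g

Tracing f → g → … returns to f after 5 steps, so f lies in a 5-cycle (a, i, j, f, g).
Powers repeat with period 5 on this cycle, and 31 mod 5 = 1, so α^31(f) = α^1(f).
Stepping 1 place around the cycle: f → g.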